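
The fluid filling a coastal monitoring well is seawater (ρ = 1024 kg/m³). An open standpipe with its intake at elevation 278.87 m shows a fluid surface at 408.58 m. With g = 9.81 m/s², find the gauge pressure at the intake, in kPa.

P ≈ 1300 kPa

Pressure head ψ = h − z = 408.58 − 278.87 = 129.71 m.
P = ρgψ = 1024 × 9.81 × 129.71 = 1302994 Pa ≈ 1300 kPa.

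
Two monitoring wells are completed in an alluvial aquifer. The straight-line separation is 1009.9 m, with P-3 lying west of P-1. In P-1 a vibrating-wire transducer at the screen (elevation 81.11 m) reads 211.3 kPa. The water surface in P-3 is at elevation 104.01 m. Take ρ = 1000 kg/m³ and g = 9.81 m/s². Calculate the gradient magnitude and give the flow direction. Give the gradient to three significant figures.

Pressure head at P-1: ψ = P/(ρg) = 211.3×1000 / (1000 × 9.81) = 21.54 m.
Total head at P-1: h = z + ψ = 81.11 + 21.54 = 102.65 m.
Total head at P-3: h = 104.01 m (water level in the piezometer is the total head).
Head difference: h(P-1) − h(P-3) = 102.65 − 104.01 = -1.36 m.
Hydraulic gradient: i = |Δh| / L = 1.36 / 1009.9 = 0.00135.
Flow is from higher to lower head: from P-3 toward P-1, i.e. toward the east.

i ≈ 0.00135; groundwater flows toward the east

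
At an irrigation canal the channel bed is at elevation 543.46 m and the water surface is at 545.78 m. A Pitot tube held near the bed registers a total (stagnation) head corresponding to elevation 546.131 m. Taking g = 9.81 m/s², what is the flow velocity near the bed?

v ≈ 2.62 m/s

Near the bed, under hydrostatic conditions, the piezometric head (z + ψ) equals the free-surface elevation, 545.78 m.
Velocity head = total − piezometric = 546.131 − 545.78 = 0.351 m.
v = √(2g·h_v) = √(2 × 9.81 × 0.351) = 2.62 m/s.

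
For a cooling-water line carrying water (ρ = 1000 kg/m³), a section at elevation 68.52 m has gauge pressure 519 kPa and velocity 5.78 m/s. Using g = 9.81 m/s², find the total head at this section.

Pressure head ψ = P/(ρg) = 519×1000 / (1000 × 9.81) = 52.91 m.
Velocity head = v²/(2g) = 5.78² / (2 × 9.81) = 1.703 m.
h = z + ψ + v²/(2g) = 68.52 + 52.91 + 1.703 = 123.13 m.

h ≈ 123.13 m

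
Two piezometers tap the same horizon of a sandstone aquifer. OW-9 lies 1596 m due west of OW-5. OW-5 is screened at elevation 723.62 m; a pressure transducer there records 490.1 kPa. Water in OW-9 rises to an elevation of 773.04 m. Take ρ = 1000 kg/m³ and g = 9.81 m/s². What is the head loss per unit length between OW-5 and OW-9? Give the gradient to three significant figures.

i ≈ 0.000338 m/m

Pressure head at OW-5: ψ = P/(ρg) = 490.1×1000 / (1000 × 9.81) = 49.96 m.
Total head at OW-5: h = z + ψ = 723.62 + 49.96 = 773.58 m.
Total head at OW-9: h = 773.04 m (water level in the piezometer is the total head).
Head difference: h(OW-5) − h(OW-9) = 773.58 − 773.04 = 0.54 m.
Hydraulic gradient: i = |Δh| / L = 0.54 / 1596 = 0.000338.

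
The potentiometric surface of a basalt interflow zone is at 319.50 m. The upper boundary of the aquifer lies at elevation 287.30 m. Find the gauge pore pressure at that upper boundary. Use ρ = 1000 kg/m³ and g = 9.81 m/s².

P ≈ 316 kPa

Pressure head at the aquifer top: ψ = h − z = 319.50 − 287.30 = 32.20 m.
P = ρgψ = 1000 × 9.81 × 32.20 = 315882 Pa ≈ 316 kPa.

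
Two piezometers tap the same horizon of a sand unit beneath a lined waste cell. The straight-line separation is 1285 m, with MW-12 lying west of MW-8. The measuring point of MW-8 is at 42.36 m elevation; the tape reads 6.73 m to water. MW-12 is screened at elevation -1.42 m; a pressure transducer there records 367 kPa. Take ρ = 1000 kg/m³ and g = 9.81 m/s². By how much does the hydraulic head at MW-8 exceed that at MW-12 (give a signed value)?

Δh ≈ -0.36 m

Total head at MW-8: h = 42.36 − 6.73 = 35.63 m.
Pressure head at MW-12: ψ = P/(ρg) = 367×1000 / (1000 × 9.81) = 37.41 m.
Total head at MW-12: h = z + ψ = -1.42 + 37.41 = 35.99 m.
Head difference: h(MW-8) − h(MW-12) = 35.63 − 35.99 = -0.36 m.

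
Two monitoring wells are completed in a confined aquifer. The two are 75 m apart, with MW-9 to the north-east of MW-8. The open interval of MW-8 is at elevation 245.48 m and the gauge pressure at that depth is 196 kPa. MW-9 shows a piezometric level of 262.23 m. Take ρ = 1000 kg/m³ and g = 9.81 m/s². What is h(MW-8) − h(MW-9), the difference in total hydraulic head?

Pressure head at MW-8: ψ = P/(ρg) = 196×1000 / (1000 × 9.81) = 19.98 m.
Total head at MW-8: h = z + ψ = 245.48 + 19.98 = 265.46 m.
Total head at MW-9: h = 262.23 m (water level in the piezometer is the total head).
Head difference: h(MW-8) − h(MW-9) = 265.46 − 262.23 = 3.23 m.

Δh ≈ 3.23 m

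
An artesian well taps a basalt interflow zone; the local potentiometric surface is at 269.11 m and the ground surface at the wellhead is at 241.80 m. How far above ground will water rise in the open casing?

Water rises to the potentiometric surface, so the rise above ground = 269.11 − 241.80 = 27.31 m.

≈ 27.31 m above ground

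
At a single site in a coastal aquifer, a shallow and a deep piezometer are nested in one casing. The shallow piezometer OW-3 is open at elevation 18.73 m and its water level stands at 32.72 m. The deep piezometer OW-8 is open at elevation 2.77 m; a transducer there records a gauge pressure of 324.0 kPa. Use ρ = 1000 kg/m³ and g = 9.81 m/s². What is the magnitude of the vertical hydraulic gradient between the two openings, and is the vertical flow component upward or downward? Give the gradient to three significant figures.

|i_v| ≈ 0.193; vertical flow is upward

Total head at OW-3: h = 32.72 m (water level in the standpipe).
Pressure head at OW-8: ψ = P/(ρg) = 324.0×1000 / (1000 × 9.81) = 33.03 m.
Total head at OW-8: h = z + ψ = 2.77 + 33.03 = 35.80 m.
Δh = h(OW-3) − h(OW-8) = 32.72 − 35.80 = -3.08 m.
Vertical separation Δz = 18.73 − 2.77 = 15.96 m.
|i_v| = |Δh| / Δz = 3.08 / 15.96 = 0.193.
Head is higher in the deep piezometer, so vertical flow is upward (discharge condition).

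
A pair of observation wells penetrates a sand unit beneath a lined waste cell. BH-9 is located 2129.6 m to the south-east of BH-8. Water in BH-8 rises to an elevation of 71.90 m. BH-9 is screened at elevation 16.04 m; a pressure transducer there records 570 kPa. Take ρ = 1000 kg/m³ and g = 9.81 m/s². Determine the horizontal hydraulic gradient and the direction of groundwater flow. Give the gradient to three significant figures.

i ≈ 0.00105; groundwater flows toward the north-west

Total head at BH-8: h = 71.90 m (water level in the piezometer is the total head).
Pressure head at BH-9: ψ = P/(ρg) = 570×1000 / (1000 × 9.81) = 58.10 m.
Total head at BH-9: h = z + ψ = 16.04 + 58.10 = 74.14 m.
Head difference: h(BH-8) − h(BH-9) = 71.90 − 74.14 = -2.24 m.
Hydraulic gradient: i = |Δh| / L = 2.24 / 2129.6 = 0.00105.
Flow is from higher to lower head: from BH-9 toward BH-8, i.e. toward the north-west.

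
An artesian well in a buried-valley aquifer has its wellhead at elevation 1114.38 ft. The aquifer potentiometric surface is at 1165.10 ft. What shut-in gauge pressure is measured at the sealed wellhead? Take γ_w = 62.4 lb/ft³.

P ≈ 22.0 psi

Head above the cap: Δh = 1165.10 − 1114.38 = 50.72 ft.
P = γΔh/144 = 62.4 × 50.72 / 144 = 22.0 psi.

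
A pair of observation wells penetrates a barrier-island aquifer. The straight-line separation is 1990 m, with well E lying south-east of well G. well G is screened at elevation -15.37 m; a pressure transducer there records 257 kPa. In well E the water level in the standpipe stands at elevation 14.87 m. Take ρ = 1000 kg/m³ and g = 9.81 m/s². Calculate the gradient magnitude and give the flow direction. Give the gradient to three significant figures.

i ≈ 0.00203; groundwater flows toward the north-west

Pressure head at well G: ψ = P/(ρg) = 257×1000 / (1000 × 9.81) = 26.20 m.
Total head at well G: h = z + ψ = -15.37 + 26.20 = 10.83 m.
Total head at well E: h = 14.87 m (water level in the piezometer is the total head).
Head difference: h(well G) − h(well E) = 10.83 − 14.87 = -4.04 m.
Hydraulic gradient: i = |Δh| / L = 4.04 / 1990 = 0.00203.
Flow is from higher to lower head: from well E toward well G, i.e. toward the north-west.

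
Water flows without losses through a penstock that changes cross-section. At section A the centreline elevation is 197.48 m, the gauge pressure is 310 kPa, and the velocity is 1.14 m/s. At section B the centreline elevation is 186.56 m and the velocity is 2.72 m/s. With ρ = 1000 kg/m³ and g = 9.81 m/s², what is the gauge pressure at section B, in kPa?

P₂ ≈ 414 kPa

Pressure head at A: ψ₁ = P₁/(ρg) = 310×1000 / (1000 × 9.81) = 31.60 m.
Velocity heads: v₁²/2g = 1.14²/19.62 = 0.066 m; v₂²/2g = 2.72²/19.62 = 0.377 m.
Total head H = z₁ + ψ₁ + v₁²/2g = 197.48 + 31.60 + 0.066 = 229.15 m.
ψ₂ = H − z₂ − v₂²/2g = 229.15 − 186.56 − 0.377 = 42.21 m.
P₂ = ρgψ₂ = 1000 × 9.81 × 42.21 ≈ 414 kPa.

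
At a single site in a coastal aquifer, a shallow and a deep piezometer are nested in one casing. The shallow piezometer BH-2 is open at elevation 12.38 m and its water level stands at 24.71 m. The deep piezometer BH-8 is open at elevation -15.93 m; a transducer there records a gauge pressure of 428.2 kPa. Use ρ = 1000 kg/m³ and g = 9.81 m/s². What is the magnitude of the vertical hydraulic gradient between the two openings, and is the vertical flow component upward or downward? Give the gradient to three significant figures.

Total head at BH-2: h = 24.71 m (water level in the standpipe).
Pressure head at BH-8: ψ = P/(ρg) = 428.2×1000 / (1000 × 9.81) = 43.65 m.
Total head at BH-8: h = z + ψ = -15.93 + 43.65 = 27.72 m.
Δh = h(BH-2) − h(BH-8) = 24.71 − 27.72 = -3.01 m.
Vertical separation Δz = 12.38 − (-15.93) = 28.31 m.
|i_v| = |Δh| / Δz = 3.01 / 28.31 = 0.106.
Head is higher in the deep piezometer, so vertical flow is upward (discharge condition).

|i_v| ≈ 0.106; vertical flow is upward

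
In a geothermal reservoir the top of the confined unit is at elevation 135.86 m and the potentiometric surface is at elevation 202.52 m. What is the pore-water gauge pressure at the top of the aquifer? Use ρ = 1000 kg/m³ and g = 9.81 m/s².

Pressure head at the aquifer top: ψ = h − z = 202.52 − 135.86 = 66.66 m.
P = ρgψ = 1000 × 9.81 × 66.66 = 653935 Pa ≈ 654 kPa.

P ≈ 654 kPa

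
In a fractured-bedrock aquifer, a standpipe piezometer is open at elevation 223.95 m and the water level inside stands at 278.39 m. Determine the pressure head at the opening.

Total head h = 278.39 m (the water-surface elevation in the piezometer).
Pressure head ψ = h − z = 278.39 − 223.95 = 54.44 m.

ψ ≈ 54.44 m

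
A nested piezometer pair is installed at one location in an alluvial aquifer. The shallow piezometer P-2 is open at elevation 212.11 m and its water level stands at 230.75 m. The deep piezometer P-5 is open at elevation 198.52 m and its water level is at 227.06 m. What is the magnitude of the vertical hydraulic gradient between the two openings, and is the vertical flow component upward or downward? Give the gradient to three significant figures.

|i_v| ≈ 0.272; vertical flow is downward

Total head at P-2: h = 230.75 m (water level in the standpipe).
Total head at P-5: h = 227.06 m.
Δh = h(P-2) − h(P-5) = 230.75 − 227.06 = 3.69 m.
Vertical separation Δz = 212.11 − 198.52 = 13.59 m.
|i_v| = |Δh| / Δz = 3.69 / 13.59 = 0.272.
Head is higher in the shallow piezometer, so vertical flow is downward (recharge condition).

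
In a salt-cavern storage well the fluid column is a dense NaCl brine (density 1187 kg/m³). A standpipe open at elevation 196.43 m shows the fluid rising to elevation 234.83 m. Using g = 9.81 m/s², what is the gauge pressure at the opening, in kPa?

Pressure head ψ = h − z = 234.83 − 196.43 = 38.40 m.
P = ρgψ = 1187 × 9.81 × 38.40 = 447148 Pa ≈ 447 kPa.

P ≈ 447 kPa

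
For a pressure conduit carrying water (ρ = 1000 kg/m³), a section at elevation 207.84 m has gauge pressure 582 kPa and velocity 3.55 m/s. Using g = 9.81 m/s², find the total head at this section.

Pressure head ψ = P/(ρg) = 582×1000 / (1000 × 9.81) = 59.33 m.
Velocity head = v²/(2g) = 3.55² / (2 × 9.81) = 0.642 m.
h = z + ψ + v²/(2g) = 207.84 + 59.33 + 0.642 = 267.81 m.

h ≈ 267.81 m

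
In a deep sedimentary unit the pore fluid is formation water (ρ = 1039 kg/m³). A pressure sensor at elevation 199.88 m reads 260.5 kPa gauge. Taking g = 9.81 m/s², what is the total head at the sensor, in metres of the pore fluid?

ψ = P/(ρg) = 260.5×1000 / (1039 × 9.81) = 25.56 m.
h = z + ψ = 199.88 + 25.56 = 225.44 m.

h ≈ 225.44 m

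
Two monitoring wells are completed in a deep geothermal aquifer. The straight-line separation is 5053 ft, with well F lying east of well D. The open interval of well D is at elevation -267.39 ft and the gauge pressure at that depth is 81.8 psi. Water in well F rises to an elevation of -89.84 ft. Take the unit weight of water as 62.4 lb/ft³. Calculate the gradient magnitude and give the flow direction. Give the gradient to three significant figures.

Pressure head at well D: ψ = 144·P/γ = 144 × 81.8 / 62.4 = 188.77 ft.
Total head at well D: h = z + ψ = -267.39 + 188.77 = -78.62 ft.
Total head at well F: h = -89.84 ft (water level in the piezometer is the total head).
Head difference: h(well D) − h(well F) = -78.62 − (-89.84) = 11.22 ft.
Hydraulic gradient: i = |Δh| / L = 11.22 / 5053 = 0.00222.
Flow is from higher to lower head: from well D toward well F, i.e. toward the east.

i ≈ 0.00222; groundwater flows toward the east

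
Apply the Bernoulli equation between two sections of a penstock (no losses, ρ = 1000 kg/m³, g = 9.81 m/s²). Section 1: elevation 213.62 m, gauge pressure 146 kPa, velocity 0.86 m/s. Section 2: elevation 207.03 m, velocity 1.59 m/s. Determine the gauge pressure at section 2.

Pressure head at 1: ψ₁ = P₁/(ρg) = 146×1000 / (1000 × 9.81) = 14.88 m.
Velocity heads: v₁²/2g = 0.86²/19.62 = 0.038 m; v₂²/2g = 1.59²/19.62 = 0.129 m.
Total head H = z₁ + ψ₁ + v₁²/2g = 213.62 + 14.88 + 0.038 = 228.54 m.
ψ₂ = H − z₂ − v₂²/2g = 228.54 − 207.03 − 0.129 = 21.38 m.
P₂ = ρgψ₂ = 1000 × 9.81 × 21.38 ≈ 210 kPa.

P₂ ≈ 210 kPa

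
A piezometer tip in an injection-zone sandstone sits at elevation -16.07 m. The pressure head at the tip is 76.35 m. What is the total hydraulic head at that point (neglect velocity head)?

h = z + ψ = -16.07 + 76.35 = 60.28 m.

h ≈ 60.28 m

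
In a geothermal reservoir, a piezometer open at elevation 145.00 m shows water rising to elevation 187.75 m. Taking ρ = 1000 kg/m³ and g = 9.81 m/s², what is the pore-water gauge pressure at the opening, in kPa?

Pressure head ψ = h − z = 187.75 − 145.00 = 42.75 m.
P = ρgψ = 1000 × 9.81 × 42.75 = 419378 Pa ≈ 419 kPa.

P ≈ 419 kPa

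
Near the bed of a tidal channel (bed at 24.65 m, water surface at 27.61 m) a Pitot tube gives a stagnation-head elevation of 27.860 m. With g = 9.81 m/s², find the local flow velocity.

v ≈ 2.21 m/s

Near the bed, under hydrostatic conditions, the piezometric head (z + ψ) equals the free-surface elevation, 27.61 m.
Velocity head = total − piezometric = 27.860 − 27.61 = 0.250 m.
v = √(2g·h_v) = √(2 × 9.81 × 0.250) = 2.21 m/s.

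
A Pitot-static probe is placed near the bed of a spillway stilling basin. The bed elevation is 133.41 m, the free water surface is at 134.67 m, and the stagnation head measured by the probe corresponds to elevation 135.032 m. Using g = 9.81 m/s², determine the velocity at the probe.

Near the bed, under hydrostatic conditions, the piezometric head (z + ψ) equals the free-surface elevation, 134.67 m.
Velocity head = total − piezometric = 135.032 − 134.67 = 0.362 m.
v = √(2g·h_v) = √(2 × 9.81 × 0.362) = 2.67 m/s.

v ≈ 2.67 m/s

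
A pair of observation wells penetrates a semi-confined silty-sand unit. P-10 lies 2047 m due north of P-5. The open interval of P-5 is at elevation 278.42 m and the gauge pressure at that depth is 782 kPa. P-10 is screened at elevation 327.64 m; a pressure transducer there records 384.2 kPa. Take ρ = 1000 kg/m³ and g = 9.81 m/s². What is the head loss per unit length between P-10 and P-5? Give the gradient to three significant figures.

Pressure head at P-5: ψ = P/(ρg) = 782×1000 / (1000 × 9.81) = 79.71 m.
Total head at P-5: h = z + ψ = 278.42 + 79.71 = 358.13 m.
Pressure head at P-10: ψ = P/(ρg) = 384.2×1000 / (1000 × 9.81) = 39.16 m.
Total head at P-10: h = z + ψ = 327.64 + 39.16 = 366.80 m.
Head difference: h(P-5) − h(P-10) = 358.13 − 366.80 = -8.67 m.
Hydraulic gradient: i = |Δh| / L = 8.67 / 2047 = 0.00424.

i ≈ 0.00424 m/m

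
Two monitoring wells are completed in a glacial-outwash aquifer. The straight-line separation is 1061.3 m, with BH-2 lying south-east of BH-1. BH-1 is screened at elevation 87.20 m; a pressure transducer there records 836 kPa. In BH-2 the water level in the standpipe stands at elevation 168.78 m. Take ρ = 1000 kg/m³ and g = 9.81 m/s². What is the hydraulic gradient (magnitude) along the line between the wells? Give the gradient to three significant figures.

i ≈ 0.00343

Pressure head at BH-1: ψ = P/(ρg) = 836×1000 / (1000 × 9.81) = 85.22 m.
Total head at BH-1: h = z + ψ = 87.20 + 85.22 = 172.42 m.
Total head at BH-2: h = 168.78 m (water level in the piezometer is the total head).
Head difference: h(BH-1) − h(BH-2) = 172.42 − 168.78 = 3.64 m.
Hydraulic gradient: i = |Δh| / L = 3.64 / 1061.3 = 0.00343.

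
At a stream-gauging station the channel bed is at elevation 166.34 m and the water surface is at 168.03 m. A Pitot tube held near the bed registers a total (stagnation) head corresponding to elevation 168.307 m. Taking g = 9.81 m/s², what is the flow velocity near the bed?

Near the bed, under hydrostatic conditions, the piezometric head (z + ψ) equals the free-surface elevation, 168.03 m.
Velocity head = total − piezometric = 168.307 − 168.03 = 0.277 m.
v = √(2g·h_v) = √(2 × 9.81 × 0.277) = 2.33 m/s.

v ≈ 2.33 m/s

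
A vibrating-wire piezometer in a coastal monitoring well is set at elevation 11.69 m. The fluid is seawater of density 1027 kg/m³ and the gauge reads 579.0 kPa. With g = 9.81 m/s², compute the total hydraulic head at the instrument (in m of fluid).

ψ = P/(ρg) = 579.0×1000 / (1027 × 9.81) = 57.47 m.
h = z + ψ = 11.69 + 57.47 = 69.16 m.

h ≈ 69.16 m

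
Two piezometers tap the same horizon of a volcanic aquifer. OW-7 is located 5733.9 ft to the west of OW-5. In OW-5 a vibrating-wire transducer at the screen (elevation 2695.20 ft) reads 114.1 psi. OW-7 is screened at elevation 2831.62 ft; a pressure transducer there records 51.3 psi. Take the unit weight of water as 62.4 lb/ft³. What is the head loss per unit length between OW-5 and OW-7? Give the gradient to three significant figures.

Pressure head at OW-5: ψ = 144·P/γ = 144 × 114.1 / 62.4 = 263.31 ft.
Total head at OW-5: h = z + ψ = 2695.20 + 263.31 = 2958.51 ft.
Pressure head at OW-7: ψ = 144·P/γ = 144 × 51.3 / 62.4 = 118.38 ft.
Total head at OW-7: h = z + ψ = 2831.62 + 118.38 = 2950.00 ft.
Head difference: h(OW-5) − h(OW-7) = 2958.51 − 2950.00 = 8.51 ft.
Hydraulic gradient: i = |Δh| / L = 8.51 / 5733.9 = 0.00148.

i ≈ 0.00148 ft/ft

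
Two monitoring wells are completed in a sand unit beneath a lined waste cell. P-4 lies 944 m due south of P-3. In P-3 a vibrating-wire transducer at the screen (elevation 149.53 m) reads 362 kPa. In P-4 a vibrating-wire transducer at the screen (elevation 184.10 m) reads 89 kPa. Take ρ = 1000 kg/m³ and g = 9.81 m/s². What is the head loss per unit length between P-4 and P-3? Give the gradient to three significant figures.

i ≈ 0.00714 m/m

Pressure head at P-3: ψ = P/(ρg) = 362×1000 / (1000 × 9.81) = 36.90 m.
Total head at P-3: h = z + ψ = 149.53 + 36.90 = 186.43 m.
Pressure head at P-4: ψ = P/(ρg) = 89×1000 / (1000 × 9.81) = 9.07 m.
Total head at P-4: h = z + ψ = 184.10 + 9.07 = 193.17 m.
Head difference: h(P-3) − h(P-4) = 186.43 − 193.17 = -6.74 m.
Hydraulic gradient: i = |Δh| / L = 6.74 / 944 = 0.00714.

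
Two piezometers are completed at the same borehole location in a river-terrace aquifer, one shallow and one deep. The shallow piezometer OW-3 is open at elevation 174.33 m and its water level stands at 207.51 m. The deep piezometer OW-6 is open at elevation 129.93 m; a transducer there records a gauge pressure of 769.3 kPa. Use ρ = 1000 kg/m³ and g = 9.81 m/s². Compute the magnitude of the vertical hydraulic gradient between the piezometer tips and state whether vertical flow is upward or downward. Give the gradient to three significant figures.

Total head at OW-3: h = 207.51 m (water level in the standpipe).
Pressure head at OW-6: ψ = P/(ρg) = 769.3×1000 / (1000 × 9.81) = 78.42 m.
Total head at OW-6: h = z + ψ = 129.93 + 78.42 = 208.35 m.
Δh = h(OW-3) − h(OW-6) = 207.51 − 208.35 = -0.84 m.
Vertical separation Δz = 174.33 − 129.93 = 44.40 m.
|i_v| = |Δh| / Δz = 0.84 / 44.40 = 0.0189.
Head is higher in the deep piezometer, so vertical flow is upward (discharge condition).

|i_v| ≈ 0.0189; vertical flow is upward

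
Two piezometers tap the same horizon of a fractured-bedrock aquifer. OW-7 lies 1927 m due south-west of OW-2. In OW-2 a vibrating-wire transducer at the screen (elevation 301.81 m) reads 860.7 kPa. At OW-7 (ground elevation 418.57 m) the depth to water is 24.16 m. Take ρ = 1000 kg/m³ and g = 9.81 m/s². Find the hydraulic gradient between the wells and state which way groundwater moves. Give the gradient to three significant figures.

i ≈ 0.00252; groundwater flows toward the north-east

Pressure head at OW-2: ψ = P/(ρg) = 860.7×1000 / (1000 × 9.81) = 87.74 m.
Total head at OW-2: h = z + ψ = 301.81 + 87.74 = 389.55 m.
Total head at OW-7: h = 418.57 − 24.16 = 394.41 m.
Head difference: h(OW-2) − h(OW-7) = 389.55 − 394.41 = -4.86 m.
Hydraulic gradient: i = |Δh| / L = 4.86 / 1927 = 0.00252.
Flow is from higher to lower head: from OW-7 toward OW-2, i.e. toward the north-east.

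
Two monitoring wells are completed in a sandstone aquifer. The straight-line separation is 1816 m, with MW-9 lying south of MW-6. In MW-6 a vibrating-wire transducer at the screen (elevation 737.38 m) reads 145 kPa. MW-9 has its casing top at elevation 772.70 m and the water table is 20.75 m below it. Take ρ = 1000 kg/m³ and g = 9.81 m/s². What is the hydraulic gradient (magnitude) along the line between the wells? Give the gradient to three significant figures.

Pressure head at MW-6: ψ = P/(ρg) = 145×1000 / (1000 × 9.81) = 14.78 m.
Total head at MW-6: h = z + ψ = 737.38 + 14.78 = 752.16 m.
Total head at MW-9: h = 772.70 − 20.75 = 751.95 m.
Head difference: h(MW-6) − h(MW-9) = 752.16 − 751.95 = 0.21 m.
Hydraulic gradient: i = |Δh| / L = 0.21 / 1816 = 0.000116.

i ≈ 0.000116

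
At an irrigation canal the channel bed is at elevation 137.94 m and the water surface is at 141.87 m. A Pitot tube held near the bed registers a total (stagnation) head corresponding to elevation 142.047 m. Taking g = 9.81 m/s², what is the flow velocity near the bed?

Near the bed, under hydrostatic conditions, the piezometric head (z + ψ) equals the free-surface elevation, 141.87 m.
Velocity head = total − piezometric = 142.047 − 141.87 = 0.177 m.
v = √(2g·h_v) = √(2 × 9.81 × 0.177) = 1.86 m/s.

v ≈ 1.86 m/s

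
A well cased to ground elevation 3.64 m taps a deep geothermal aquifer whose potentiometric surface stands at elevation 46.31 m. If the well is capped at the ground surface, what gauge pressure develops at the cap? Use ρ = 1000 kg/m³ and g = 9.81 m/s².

Head above the cap: Δh = 46.31 − 3.64 = 42.67 m.
P = ρgΔh = 1000 × 9.81 × 42.67 = 418593 Pa ≈ 419 kPa.

P ≈ 419 kPa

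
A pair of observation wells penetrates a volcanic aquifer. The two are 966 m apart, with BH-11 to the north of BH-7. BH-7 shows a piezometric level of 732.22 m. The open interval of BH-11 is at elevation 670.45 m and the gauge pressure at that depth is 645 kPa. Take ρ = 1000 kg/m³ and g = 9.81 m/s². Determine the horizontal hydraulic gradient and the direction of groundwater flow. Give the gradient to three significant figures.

i ≈ 0.00412; groundwater flows toward the south

Total head at BH-7: h = 732.22 m (water level in the piezometer is the total head).
Pressure head at BH-11: ψ = P/(ρg) = 645×1000 / (1000 × 9.81) = 65.75 m.
Total head at BH-11: h = z + ψ = 670.45 + 65.75 = 736.20 m.
Head difference: h(BH-7) − h(BH-11) = 732.22 − 736.20 = -3.98 m.
Hydraulic gradient: i = |Δh| / L = 3.98 / 966 = 0.00412.
Flow is from higher to lower head: from BH-11 toward BH-7, i.e. toward the south.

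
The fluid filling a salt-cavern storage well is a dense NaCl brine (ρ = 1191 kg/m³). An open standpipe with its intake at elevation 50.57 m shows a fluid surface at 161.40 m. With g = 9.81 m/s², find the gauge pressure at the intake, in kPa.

Pressure head ψ = h − z = 161.40 − 50.57 = 110.83 m.
P = ρgψ = 1191 × 9.81 × 110.83 = 1294906 Pa ≈ 1290 kPa.

P ≈ 1290 kPa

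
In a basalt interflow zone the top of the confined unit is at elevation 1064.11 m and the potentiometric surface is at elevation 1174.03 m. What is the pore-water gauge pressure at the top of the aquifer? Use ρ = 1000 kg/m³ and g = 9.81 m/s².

Pressure head at the aquifer top: ψ = h − z = 1174.03 − 1064.11 = 109.92 m.
P = ρgψ = 1000 × 9.81 × 109.92 = 1078315 Pa ≈ 1080 kPa.

P ≈ 1080 kPa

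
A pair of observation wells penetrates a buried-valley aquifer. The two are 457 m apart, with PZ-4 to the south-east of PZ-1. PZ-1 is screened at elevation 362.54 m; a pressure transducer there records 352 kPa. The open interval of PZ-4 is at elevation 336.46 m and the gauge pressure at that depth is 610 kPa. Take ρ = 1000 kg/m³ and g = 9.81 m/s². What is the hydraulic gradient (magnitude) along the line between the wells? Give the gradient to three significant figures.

Pressure head at PZ-1: ψ = P/(ρg) = 352×1000 / (1000 × 9.81) = 35.88 m.
Total head at PZ-1: h = z + ψ = 362.54 + 35.88 = 398.42 m.
Pressure head at PZ-4: ψ = P/(ρg) = 610×1000 / (1000 × 9.81) = 62.18 m.
Total head at PZ-4: h = z + ψ = 336.46 + 62.18 = 398.64 m.
Head difference: h(PZ-1) − h(PZ-4) = 398.42 − 398.64 = -0.22 m.
Hydraulic gradient: i = |Δh| / L = 0.22 / 457 = 0.000481.

i ≈ 0.000481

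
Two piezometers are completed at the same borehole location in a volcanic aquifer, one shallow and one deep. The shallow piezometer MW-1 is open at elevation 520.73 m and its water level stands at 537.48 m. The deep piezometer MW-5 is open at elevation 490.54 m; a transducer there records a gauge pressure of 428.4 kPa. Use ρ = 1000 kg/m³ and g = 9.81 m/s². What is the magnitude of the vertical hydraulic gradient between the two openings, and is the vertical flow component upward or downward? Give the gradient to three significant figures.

Total head at MW-1: h = 537.48 m (water level in the standpipe).
Pressure head at MW-5: ψ = P/(ρg) = 428.4×1000 / (1000 × 9.81) = 43.67 m.
Total head at MW-5: h = z + ψ = 490.54 + 43.67 = 534.21 m.
Δh = h(MW-1) − h(MW-5) = 537.48 − 534.21 = 3.27 m.
Vertical separation Δz = 520.73 − 490.54 = 30.19 m.
|i_v| = |Δh| / Δz = 3.27 / 30.19 = 0.108.
Head is higher in the shallow piezometer, so vertical flow is downward (recharge condition).

|i_v| ≈ 0.108; vertical flow is downward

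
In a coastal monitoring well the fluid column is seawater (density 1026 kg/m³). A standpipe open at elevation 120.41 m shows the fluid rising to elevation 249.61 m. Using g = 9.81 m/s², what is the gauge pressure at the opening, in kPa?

P ≈ 1300 kPa

Pressure head ψ = h − z = 249.61 − 120.41 = 129.20 m.
P = ρgψ = 1026 × 9.81 × 129.20 = 1300406 Pa ≈ 1300 kPa.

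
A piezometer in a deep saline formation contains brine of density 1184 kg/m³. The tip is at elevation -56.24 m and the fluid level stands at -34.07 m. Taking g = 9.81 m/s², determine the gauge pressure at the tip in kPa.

P ≈ 258 kPa

Pressure head ψ = h − z = -34.07 − (-56.24) = 22.17 m.
P = ρgψ = 1184 × 9.81 × 22.17 = 257505 Pa ≈ 258 kPa.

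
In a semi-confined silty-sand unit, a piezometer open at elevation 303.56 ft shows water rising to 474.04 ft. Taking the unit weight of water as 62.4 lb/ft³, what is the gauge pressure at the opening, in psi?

P ≈ 73.9 psi

Pressure head ψ = h − z = 474.04 − 303.56 = 170.48 ft.
P = γ·ψ / 144 = 62.4 × 170.48 / 144 = 73.9 psi.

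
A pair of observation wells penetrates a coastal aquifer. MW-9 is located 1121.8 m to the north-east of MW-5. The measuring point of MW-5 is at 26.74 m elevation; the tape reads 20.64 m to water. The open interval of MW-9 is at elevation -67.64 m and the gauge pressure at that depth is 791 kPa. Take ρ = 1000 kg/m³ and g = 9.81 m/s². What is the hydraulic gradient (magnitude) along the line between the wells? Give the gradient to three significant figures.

Total head at MW-5: h = 26.74 − 20.64 = 6.10 m.
Pressure head at MW-9: ψ = P/(ρg) = 791×1000 / (1000 × 9.81) = 80.63 m.
Total head at MW-9: h = z + ψ = -67.64 + 80.63 = 12.99 m.
Head difference: h(MW-5) − h(MW-9) = 6.10 − 12.99 = -6.89 m.
Hydraulic gradient: i = |Δh| / L = 6.89 / 1121.8 = 0.00614.

i ≈ 0.00614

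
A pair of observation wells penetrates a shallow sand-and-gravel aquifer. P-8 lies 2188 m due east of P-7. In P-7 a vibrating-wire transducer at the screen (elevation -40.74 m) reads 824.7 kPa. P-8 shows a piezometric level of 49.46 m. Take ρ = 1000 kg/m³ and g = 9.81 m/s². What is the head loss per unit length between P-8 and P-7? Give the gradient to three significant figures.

Pressure head at P-7: ψ = P/(ρg) = 824.7×1000 / (1000 × 9.81) = 84.07 m.
Total head at P-7: h = z + ψ = -40.74 + 84.07 = 43.33 m.
Total head at P-8: h = 49.46 m (water level in the piezometer is the total head).
Head difference: h(P-7) − h(P-8) = 43.33 − 49.46 = -6.13 m.
Hydraulic gradient: i = |Δh| / L = 6.13 / 2188 = 0.00280.

i ≈ 0.00280 m/m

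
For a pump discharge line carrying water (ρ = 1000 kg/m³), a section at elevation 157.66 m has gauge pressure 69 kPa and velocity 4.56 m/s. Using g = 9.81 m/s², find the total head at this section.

Pressure head ψ = P/(ρg) = 69×1000 / (1000 × 9.81) = 7.03 m.
Velocity head = v²/(2g) = 4.56² / (2 × 9.81) = 1.060 m.
h = z + ψ + v²/(2g) = 157.66 + 7.03 + 1.060 = 165.75 m.

h ≈ 165.75 m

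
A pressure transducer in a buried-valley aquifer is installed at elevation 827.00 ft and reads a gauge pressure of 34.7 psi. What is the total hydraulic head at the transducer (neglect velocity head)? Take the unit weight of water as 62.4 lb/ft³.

h ≈ 907.08 ft

ψ = 144·P/γ = 144 × 34.7 / 62.4 = 80.08 ft.
h = z + ψ = 827.00 + 80.08 = 907.08 ft.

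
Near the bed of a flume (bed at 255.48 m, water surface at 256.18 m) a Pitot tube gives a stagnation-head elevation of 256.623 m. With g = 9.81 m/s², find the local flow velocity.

v ≈ 2.95 m/s

Near the bed, under hydrostatic conditions, the piezometric head (z + ψ) equals the free-surface elevation, 256.18 m.
Velocity head = total − piezometric = 256.623 − 256.18 = 0.443 m.
v = √(2g·h_v) = √(2 × 9.81 × 0.443) = 2.95 m/s.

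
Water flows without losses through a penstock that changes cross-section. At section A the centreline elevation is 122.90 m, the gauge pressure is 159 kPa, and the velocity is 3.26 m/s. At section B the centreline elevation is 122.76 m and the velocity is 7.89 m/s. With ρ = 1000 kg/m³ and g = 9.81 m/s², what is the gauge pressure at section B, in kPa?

Pressure head at A: ψ₁ = P₁/(ρg) = 159×1000 / (1000 × 9.81) = 16.21 m.
Velocity heads: v₁²/2g = 3.26²/19.62 = 0.542 m; v₂²/2g = 7.89²/19.62 = 3.173 m.
Total head H = z₁ + ψ₁ + v₁²/2g = 122.90 + 16.21 + 0.542 = 139.65 m.
ψ₂ = H − z₂ − v₂²/2g = 139.65 − 122.76 − 3.173 = 13.72 m.
P₂ = ρgψ₂ = 1000 × 9.81 × 13.72 ≈ 135 kPa.

P₂ ≈ 135 kPa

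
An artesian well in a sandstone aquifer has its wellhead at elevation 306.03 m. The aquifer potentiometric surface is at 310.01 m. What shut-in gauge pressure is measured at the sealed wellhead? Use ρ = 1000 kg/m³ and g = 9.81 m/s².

Head above the cap: Δh = 310.01 − 306.03 = 3.98 m.
P = ρgΔh = 1000 × 9.81 × 3.98 = 39044 Pa ≈ 39.0 kPa.

P ≈ 39.0 kPa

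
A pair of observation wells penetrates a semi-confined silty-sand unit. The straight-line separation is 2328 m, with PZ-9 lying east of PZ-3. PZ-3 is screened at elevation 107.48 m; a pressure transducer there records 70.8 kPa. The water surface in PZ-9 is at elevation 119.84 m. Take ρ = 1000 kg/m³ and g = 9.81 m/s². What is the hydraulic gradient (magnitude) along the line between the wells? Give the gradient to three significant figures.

Pressure head at PZ-3: ψ = P/(ρg) = 70.8×1000 / (1000 × 9.81) = 7.22 m.
Total head at PZ-3: h = z + ψ = 107.48 + 7.22 = 114.70 m.
Total head at PZ-9: h = 119.84 m (water level in the piezometer is the total head).
Head difference: h(PZ-3) − h(PZ-9) = 114.70 − 119.84 = -5.14 m.
Hydraulic gradient: i = |Δh| / L = 5.14 / 2328 = 0.00221.

i ≈ 0.00221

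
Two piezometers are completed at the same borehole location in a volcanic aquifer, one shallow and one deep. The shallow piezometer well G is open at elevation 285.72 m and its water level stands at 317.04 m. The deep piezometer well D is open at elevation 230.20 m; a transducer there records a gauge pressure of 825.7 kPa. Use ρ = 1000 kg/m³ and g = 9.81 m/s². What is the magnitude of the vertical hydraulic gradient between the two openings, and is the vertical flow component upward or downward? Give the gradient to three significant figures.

|i_v| ≈ 0.0481; vertical flow is downward

Total head at well G: h = 317.04 m (water level in the standpipe).
Pressure head at well D: ψ = P/(ρg) = 825.7×1000 / (1000 × 9.81) = 84.17 m.
Total head at well D: h = z + ψ = 230.20 + 84.17 = 314.37 m.
Δh = h(well G) − h(well D) = 317.04 − 314.37 = 2.67 m.
Vertical separation Δz = 285.72 − 230.20 = 55.52 m.
|i_v| = |Δh| / Δz = 2.67 / 55.52 = 0.0481.
Head is higher in the shallow piezometer, so vertical flow is downward (recharge condition).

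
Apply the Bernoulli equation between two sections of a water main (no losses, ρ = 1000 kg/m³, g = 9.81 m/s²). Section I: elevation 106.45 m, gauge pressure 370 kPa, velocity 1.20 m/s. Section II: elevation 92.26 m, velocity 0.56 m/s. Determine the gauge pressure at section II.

P₂ ≈ 510 kPa

Pressure head at I: ψ₁ = P₁/(ρg) = 370×1000 / (1000 × 9.81) = 37.72 m.
Velocity heads: v₁²/2g = 1.20²/19.62 = 0.073 m; v₂²/2g = 0.56²/19.62 = 0.016 m.
Total head H = z₁ + ψ₁ + v₁²/2g = 106.45 + 37.72 + 0.073 = 144.24 m.
ψ₂ = H − z₂ − v₂²/2g = 144.24 − 92.26 − 0.016 = 51.96 m.
P₂ = ρgψ₂ = 1000 × 9.81 × 51.96 ≈ 510 kPa.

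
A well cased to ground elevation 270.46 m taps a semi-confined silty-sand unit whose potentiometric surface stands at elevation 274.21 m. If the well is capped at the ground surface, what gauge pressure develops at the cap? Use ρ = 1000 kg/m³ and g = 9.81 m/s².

P ≈ 36.8 kPa

Head above the cap: Δh = 274.21 − 270.46 = 3.75 m.
P = ρgΔh = 1000 × 9.81 × 3.75 = 36788 Pa ≈ 36.8 kPa.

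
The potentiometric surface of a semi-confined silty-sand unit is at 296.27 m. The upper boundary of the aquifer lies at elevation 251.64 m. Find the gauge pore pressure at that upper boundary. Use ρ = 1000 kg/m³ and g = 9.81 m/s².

Pressure head at the aquifer top: ψ = h − z = 296.27 − 251.64 = 44.63 m.
P = ρgψ = 1000 × 9.81 × 44.63 = 437820 Pa ≈ 438 kPa.

P ≈ 438 kPa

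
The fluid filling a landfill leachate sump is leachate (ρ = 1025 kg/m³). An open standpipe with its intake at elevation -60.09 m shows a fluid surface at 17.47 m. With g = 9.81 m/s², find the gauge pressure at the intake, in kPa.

Pressure head ψ = h − z = 17.47 − (-60.09) = 77.56 m.
P = ρgψ = 1025 × 9.81 × 77.56 = 779885 Pa ≈ 780 kPa.

P ≈ 780 kPa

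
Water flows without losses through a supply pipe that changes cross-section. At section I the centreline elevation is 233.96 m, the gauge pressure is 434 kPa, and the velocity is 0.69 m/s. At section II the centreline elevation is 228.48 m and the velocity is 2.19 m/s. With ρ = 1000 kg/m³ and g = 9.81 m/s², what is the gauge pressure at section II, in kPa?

Pressure head at I: ψ₁ = P₁/(ρg) = 434×1000 / (1000 × 9.81) = 44.24 m.
Velocity heads: v₁²/2g = 0.69²/19.62 = 0.024 m; v₂²/2g = 2.19²/19.62 = 0.244 m.
Total head H = z₁ + ψ₁ + v₁²/2g = 233.96 + 44.24 + 0.024 = 278.22 m.
ψ₂ = H − z₂ − v₂²/2g = 278.22 − 228.48 − 0.244 = 49.50 m.
P₂ = ρgψ₂ = 1000 × 9.81 × 49.50 ≈ 486 kPa.

P₂ ≈ 486 kPa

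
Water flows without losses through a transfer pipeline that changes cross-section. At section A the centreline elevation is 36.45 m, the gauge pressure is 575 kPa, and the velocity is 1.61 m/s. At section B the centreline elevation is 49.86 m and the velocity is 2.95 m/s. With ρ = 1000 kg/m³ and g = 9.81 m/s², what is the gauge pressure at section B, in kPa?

P₂ ≈ 440 kPa

Pressure head at A: ψ₁ = P₁/(ρg) = 575×1000 / (1000 × 9.81) = 58.61 m.
Velocity heads: v₁²/2g = 1.61²/19.62 = 0.132 m; v₂²/2g = 2.95²/19.62 = 0.444 m.
Total head H = z₁ + ψ₁ + v₁²/2g = 36.45 + 58.61 + 0.132 = 95.19 m.
ψ₂ = H − z₂ − v₂²/2g = 95.19 − 49.86 − 0.444 = 44.89 m.
P₂ = ρgψ₂ = 1000 × 9.81 × 44.89 ≈ 440 kPa.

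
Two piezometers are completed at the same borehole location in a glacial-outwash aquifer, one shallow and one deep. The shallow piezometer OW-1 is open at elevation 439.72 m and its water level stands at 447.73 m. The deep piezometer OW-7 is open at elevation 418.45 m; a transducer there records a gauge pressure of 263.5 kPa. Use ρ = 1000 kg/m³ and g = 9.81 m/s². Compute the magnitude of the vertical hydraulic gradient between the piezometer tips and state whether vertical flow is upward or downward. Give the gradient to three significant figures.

|i_v| ≈ 0.114; vertical flow is downward

Total head at OW-1: h = 447.73 m (water level in the standpipe).
Pressure head at OW-7: ψ = P/(ρg) = 263.5×1000 / (1000 × 9.81) = 26.86 m.
Total head at OW-7: h = z + ψ = 418.45 + 26.86 = 445.31 m.
Δh = h(OW-1) − h(OW-7) = 447.73 − 445.31 = 2.42 m.
Vertical separation Δz = 439.72 − 418.45 = 21.27 m.
|i_v| = |Δh| / Δz = 2.42 / 21.27 = 0.114.
Head is higher in the shallow piezometer, so vertical flow is downward (recharge condition).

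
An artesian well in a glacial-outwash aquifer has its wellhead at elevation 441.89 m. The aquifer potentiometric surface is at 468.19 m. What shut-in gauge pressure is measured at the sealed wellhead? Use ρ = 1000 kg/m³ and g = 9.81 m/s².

Head above the cap: Δh = 468.19 − 441.89 = 26.30 m.
P = ρgΔh = 1000 × 9.81 × 26.30 = 258003 Pa ≈ 258 kPa.

P ≈ 258 kPa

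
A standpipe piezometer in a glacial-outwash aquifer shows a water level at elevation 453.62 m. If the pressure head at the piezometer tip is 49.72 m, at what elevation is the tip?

z = h − ψ = 453.62 − 49.72 = 403.90 m.

z ≈ 403.90 m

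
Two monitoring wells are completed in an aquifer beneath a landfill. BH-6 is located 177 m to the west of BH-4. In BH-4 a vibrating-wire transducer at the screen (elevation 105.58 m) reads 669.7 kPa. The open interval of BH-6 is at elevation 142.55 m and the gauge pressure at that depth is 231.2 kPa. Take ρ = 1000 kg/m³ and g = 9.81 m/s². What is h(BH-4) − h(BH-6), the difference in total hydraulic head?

Δh ≈ 7.73 m

Pressure head at BH-4: ψ = P/(ρg) = 669.7×1000 / (1000 × 9.81) = 68.27 m.
Total head at BH-4: h = z + ψ = 105.58 + 68.27 = 173.85 m.
Pressure head at BH-6: ψ = P/(ρg) = 231.2×1000 / (1000 × 9.81) = 23.57 m.
Total head at BH-6: h = z + ψ = 142.55 + 23.57 = 166.12 m.
Head difference: h(BH-4) − h(BH-6) = 173.85 − 166.12 = 7.73 m.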